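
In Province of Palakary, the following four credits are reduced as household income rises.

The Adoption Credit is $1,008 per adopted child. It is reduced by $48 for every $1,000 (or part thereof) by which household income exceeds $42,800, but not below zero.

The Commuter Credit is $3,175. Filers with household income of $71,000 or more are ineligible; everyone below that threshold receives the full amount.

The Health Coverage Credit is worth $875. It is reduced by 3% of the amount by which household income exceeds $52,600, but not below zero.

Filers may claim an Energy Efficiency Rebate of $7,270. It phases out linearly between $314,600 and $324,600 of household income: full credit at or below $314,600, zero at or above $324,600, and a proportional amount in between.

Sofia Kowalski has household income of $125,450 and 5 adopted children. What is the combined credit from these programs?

Adoption Credit: base = 5 × $1,008 = $5,040. income exceeds $42,800 by $82,650, which is 83 full-or-partial $1,000 increments; reduction = 83 × $48 = $3,984, leaving $1,056.
Commuter Credit: $125,450 meets or exceeds the $71,000 cutoff, so the credit is $0.
Health Coverage Credit: 3% of the $72,850 excess over $52,600 is $2,185.50 ≥ base, so the credit is $0.
Energy Efficiency Rebate: $125,450 is at or below the $314,600 threshold, so the full $7,270 applies.
Total: $1,056 + $0 + $0 + $7,270 = $8,326.

$8,326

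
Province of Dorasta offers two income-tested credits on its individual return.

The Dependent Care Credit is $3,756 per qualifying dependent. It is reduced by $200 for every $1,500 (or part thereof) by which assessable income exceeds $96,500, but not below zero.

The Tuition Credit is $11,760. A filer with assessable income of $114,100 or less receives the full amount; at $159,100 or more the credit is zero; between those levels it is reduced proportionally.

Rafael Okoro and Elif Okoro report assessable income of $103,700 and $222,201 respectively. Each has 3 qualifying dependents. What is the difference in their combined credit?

$22,028

Rafael ($103,700): Dependent Care Credit: base = 3 × $3,756 = $11,268. income exceeds $96,500 by $7,200, which is 5 full-or-partial $1,500 increments; reduction = 5 × $200 = $1,000, leaving $10,268. Tuition Credit: $103,700 is at or below the $114,100 threshold, so the full $11,760 applies. total $10,268 + $11,760 = $22,028
Elif ($222,201): Dependent Care Credit: base = 3 × $3,756 = $11,268. income exceeds $96,500 by $125,701 → 84 increments × $200 = $16,800 ≥ base, so the credit is $0. Tuition Credit: $222,201 is at or above $159,100, so the credit is $0. total $0 + $0 = $0
Difference: |$22,028 − $0| = $22,028.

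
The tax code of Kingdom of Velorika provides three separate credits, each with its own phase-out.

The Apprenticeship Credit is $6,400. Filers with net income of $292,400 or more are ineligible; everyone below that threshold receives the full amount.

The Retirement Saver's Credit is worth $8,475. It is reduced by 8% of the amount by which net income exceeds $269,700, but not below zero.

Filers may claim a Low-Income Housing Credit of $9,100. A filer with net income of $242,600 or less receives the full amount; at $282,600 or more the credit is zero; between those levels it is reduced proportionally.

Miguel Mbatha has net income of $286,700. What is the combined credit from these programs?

Apprenticeship Credit: $286,700 is below the $292,400 cutoff, so the full $6,400 applies.
Retirement Saver's Credit: 8% of the $17,000 excess over $269,700 is $1,360; credit = $8,475 − $1,360 = $7,115.
Low-Income Housing Credit: $286,700 is at or above $282,600, so the credit is $0.
Total: $6,400 + $7,115 + $0 = $13,515.

$13,515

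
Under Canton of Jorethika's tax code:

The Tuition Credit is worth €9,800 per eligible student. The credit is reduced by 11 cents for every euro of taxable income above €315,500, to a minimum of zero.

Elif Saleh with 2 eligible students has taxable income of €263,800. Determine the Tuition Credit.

Tuition Credit: base = 2 × €9,800 = €19,600. €263,800 is at or below the €315,500 threshold, so the full €19,600 applies.

€19,600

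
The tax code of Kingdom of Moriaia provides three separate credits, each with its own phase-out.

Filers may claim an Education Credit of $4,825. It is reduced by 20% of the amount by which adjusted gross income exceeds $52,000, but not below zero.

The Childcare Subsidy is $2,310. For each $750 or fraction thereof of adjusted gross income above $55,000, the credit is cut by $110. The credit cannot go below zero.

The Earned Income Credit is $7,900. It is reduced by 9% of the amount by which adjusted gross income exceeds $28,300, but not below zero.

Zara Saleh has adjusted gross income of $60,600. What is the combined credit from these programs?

Education Credit: 20% of the $8,600 excess over $52,000 is $1,720; credit = $4,825 − $1,720 = $3,105.
Childcare Subsidy: income exceeds $55,000 by $5,600, which is 8 full-or-partial $750 increments; reduction = 8 × $110 = $880, leaving $1,430.
Earned Income Credit: 9% of the $32,300 excess over $28,300 is $2,907; credit = $7,900 − $2,907 = $4,993.
Total: $3,105 + $1,430 + $4,993 = $9,528.

$9,528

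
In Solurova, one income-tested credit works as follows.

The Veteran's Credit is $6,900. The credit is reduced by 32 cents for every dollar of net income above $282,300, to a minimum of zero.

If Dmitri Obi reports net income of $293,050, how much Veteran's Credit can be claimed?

Veteran's Credit: 32% of the $10,750 excess over $282,300 is $3,440; credit = $6,900 − $3,440 = $3,460.

$3,460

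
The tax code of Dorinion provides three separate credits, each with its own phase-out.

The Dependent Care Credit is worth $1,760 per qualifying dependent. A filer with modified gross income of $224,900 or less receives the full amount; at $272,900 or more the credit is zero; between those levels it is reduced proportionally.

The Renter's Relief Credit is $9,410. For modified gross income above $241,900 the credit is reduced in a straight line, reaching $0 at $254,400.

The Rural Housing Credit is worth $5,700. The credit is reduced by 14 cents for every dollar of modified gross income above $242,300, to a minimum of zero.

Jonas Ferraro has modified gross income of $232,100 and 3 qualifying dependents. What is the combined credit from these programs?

Dependent Care Credit: base = 3 × $1,760 = $5,280. $232,100 is $7,200 into a $48,000 phase-out range, leaving 40,800/48,000 of the credit: $5,280 × 40,800/48,000 = $4,488.
Renter's Relief Credit: $232,100 is at or below the $241,900 threshold, so the full $9,410 applies.
Rural Housing Credit: $232,100 is at or below the $242,300 threshold, so the full $5,700 applies.
Total: $4,488 + $9,410 + $5,700 = $19,598.

$19,598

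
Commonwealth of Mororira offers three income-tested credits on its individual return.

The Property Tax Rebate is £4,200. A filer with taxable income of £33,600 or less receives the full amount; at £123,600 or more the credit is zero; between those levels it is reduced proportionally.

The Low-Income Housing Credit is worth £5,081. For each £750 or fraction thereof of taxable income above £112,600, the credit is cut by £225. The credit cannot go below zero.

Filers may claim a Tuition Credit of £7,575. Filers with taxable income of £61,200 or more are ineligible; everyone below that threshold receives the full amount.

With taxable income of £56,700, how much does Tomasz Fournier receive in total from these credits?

£15,778

Property Tax Rebate: £56,700 is £23,100 into a £90,000 phase-out range, leaving 66,900/90,000 of the credit: £4,200 × 66,900/90,000 = £3,122.
Low-Income Housing Credit: £56,700 is at or below the £112,600 threshold, so the full £5,081 applies.
Tuition Credit: £56,700 is below the £61,200 cutoff, so the full £7,575 applies.
Total: £3,122 + £5,081 + £7,575 = £15,778.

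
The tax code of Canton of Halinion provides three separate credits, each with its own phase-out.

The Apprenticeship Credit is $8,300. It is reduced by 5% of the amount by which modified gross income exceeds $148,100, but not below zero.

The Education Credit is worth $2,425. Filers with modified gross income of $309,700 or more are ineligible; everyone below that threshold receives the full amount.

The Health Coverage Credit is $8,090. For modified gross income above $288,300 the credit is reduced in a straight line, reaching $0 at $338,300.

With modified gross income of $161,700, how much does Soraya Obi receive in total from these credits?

$18,135

Apprenticeship Credit: 5% of the $13,600 excess over $148,100 is $680; credit = $8,300 − $680 = $7,620.
Education Credit: $161,700 is below the $309,700 cutoff, so the full $2,425 applies.
Health Coverage Credit: $161,700 is at or below the $288,300 threshold, so the full $8,090 applies.
Total: $7,620 + $2,425 + $8,090 = $18,135.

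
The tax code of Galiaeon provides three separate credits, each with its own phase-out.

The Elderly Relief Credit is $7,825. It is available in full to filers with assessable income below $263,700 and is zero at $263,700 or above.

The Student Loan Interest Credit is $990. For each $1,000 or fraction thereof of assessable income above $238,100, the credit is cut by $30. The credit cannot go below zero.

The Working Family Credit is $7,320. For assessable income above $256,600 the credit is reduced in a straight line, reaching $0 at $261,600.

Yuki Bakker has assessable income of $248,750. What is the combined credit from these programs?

Elderly Relief Credit: $248,750 is below the $263,700 cutoff, so the full $7,825 applies.
Student Loan Interest Credit: income exceeds $238,100 by $10,650, which is 11 full-or-partial $1,000 increments; reduction = 11 × $30 = $330, leaving $660.
Working Family Credit: $248,750 is at or below the $256,600 threshold, so the full $7,320 applies.
Total: $7,825 + $660 + $7,320 = $15,805.

$15,805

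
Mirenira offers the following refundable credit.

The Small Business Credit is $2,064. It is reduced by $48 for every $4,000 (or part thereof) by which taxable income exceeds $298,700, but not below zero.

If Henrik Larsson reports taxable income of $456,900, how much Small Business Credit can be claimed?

Small Business Credit: income exceeds $298,700 by $158,200, which is 40 full-or-partial $4,000 increments; reduction = 40 × $48 = $1,920, leaving $144.

$144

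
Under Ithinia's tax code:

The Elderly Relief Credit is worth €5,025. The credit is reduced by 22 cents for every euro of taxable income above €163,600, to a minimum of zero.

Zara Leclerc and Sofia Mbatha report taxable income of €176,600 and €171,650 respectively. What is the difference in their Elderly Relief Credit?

Zara (€176,600): Elderly Relief Credit: 22% of the €13,000 excess over €163,600 is €2,860; credit = €5,025 − €2,860 = €2,165.
Sofia (€171,650): Elderly Relief Credit: 22% of the €8,050 excess over €163,600 is €1,771; credit = €5,025 − €1,771 = €3,254.
Difference: |€2,165 − €3,254| = €1,089.

€1,089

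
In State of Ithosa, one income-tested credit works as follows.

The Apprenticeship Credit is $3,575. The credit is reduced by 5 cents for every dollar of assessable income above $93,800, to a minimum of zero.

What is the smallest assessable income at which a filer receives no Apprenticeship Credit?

The credit falls by 5% of each dollar above $93,800, so it reaches zero when the excess is $3,575 / 5% = $71,500: income = $93,800 + $71,500 = $165,300.

$165,300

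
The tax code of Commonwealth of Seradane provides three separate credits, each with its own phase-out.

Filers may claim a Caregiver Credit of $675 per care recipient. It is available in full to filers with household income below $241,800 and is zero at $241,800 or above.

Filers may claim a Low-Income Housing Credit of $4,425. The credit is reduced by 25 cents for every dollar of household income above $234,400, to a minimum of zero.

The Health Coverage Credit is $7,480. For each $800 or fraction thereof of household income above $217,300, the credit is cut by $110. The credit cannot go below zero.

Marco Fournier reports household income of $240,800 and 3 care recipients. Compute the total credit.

Caregiver Credit: base = 3 × $675 = $2,025. $240,800 is below the $241,800 cutoff, so the full $2,025 applies.
Low-Income Housing Credit: 25% of the $6,400 excess over $234,400 is $1,600; credit = $4,425 − $1,600 = $2,825.
Health Coverage Credit: income exceeds $217,300 by $23,500, which is 30 full-or-partial $800 increments; reduction = 30 × $110 = $3,300, leaving $4,180.
Total: $2,025 + $2,825 + $4,180 = $9,030.

$9,030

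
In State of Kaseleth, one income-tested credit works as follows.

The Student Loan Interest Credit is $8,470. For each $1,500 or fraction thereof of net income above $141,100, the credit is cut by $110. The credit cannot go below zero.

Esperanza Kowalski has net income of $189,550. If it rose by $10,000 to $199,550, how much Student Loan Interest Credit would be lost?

$660

At $189,550 — income exceeds $141,100 by $48,450, which is 33 full-or-partial $1,500 increments; reduction = 33 × $110 = $3,630, leaving $4,840.
At $199,550 — income exceeds $141,100 by $58,450, which is 39 full-or-partial $1,500 increments; reduction = 39 × $110 = $4,290, leaving $4,180.
Lost: $4,840 − $4,180 = $660.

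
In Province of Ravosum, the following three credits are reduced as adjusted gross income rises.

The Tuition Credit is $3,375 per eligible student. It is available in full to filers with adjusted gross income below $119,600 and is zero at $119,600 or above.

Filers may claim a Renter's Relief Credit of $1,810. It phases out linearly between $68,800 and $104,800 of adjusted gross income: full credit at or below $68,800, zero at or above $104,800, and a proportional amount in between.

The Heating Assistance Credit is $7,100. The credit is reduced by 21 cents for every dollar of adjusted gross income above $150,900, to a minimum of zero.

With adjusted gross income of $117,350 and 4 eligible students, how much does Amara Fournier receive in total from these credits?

$20,600

Tuition Credit: base = 4 × $3,375 = $13,500. $117,350 is below the $119,600 cutoff, so the full $13,500 applies.
Renter's Relief Credit: $117,350 is at or above $104,800, so the credit is $0.
Heating Assistance Credit: $117,350 is at or below the $150,900 threshold, so the full $7,100 applies.
Total: $13,500 + $0 + $7,100 = $20,600.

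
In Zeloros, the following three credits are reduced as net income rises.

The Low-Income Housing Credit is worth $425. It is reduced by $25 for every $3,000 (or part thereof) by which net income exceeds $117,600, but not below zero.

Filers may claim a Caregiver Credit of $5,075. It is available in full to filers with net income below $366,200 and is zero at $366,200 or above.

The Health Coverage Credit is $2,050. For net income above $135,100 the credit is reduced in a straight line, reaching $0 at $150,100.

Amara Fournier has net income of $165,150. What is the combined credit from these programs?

Low-Income Housing Credit: income exceeds $117,600 by $47,550, which is 16 full-or-partial $3,000 increments; reduction = 16 × $25 = $400, leaving $25.
Caregiver Credit: $165,150 is below the $366,200 cutoff, so the full $5,075 applies.
Health Coverage Credit: $165,150 is at or above $150,100, so the credit is $0.
Total: $25 + $5,075 + $0 = $5,100.

$5,100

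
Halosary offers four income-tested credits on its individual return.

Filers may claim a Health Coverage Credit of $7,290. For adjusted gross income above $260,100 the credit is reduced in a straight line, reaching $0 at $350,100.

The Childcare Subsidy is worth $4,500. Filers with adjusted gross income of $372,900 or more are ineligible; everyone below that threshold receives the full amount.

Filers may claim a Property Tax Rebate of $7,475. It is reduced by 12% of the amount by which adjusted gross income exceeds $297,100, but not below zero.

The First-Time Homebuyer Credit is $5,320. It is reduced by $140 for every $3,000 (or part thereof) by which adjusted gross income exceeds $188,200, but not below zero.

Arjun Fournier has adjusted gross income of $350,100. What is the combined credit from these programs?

$5,615

Health Coverage Credit: $350,100 is at or above $350,100, so the credit is $0.
Childcare Subsidy: $350,100 is below the $372,900 cutoff, so the full $4,500 applies.
Property Tax Rebate: 12% of the $53,000 excess over $297,100 is $6,360; credit = $7,475 − $6,360 = $1,115.
First-Time Homebuyer Credit: income exceeds $188,200 by $161,900 → 54 increments × $140 = $7,560 ≥ base, so the credit is $0.
Total: $0 + $4,500 + $1,115 + $0 = $5,615.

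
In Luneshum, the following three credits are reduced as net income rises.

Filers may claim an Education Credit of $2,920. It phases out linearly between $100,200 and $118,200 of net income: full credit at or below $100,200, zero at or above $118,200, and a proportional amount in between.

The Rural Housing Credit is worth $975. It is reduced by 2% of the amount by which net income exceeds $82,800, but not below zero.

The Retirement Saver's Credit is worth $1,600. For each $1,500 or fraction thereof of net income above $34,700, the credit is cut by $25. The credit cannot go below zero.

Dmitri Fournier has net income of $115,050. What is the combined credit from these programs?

$1,091

Education Credit: $115,050 is $14,850 into a $18,000 phase-out range, leaving 3,150/18,000 of the credit: $2,920 × 3,150/18,000 = $511.
Rural Housing Credit: 2% of the $32,250 excess over $82,800 is $645; credit = $975 − $645 = $330.
Retirement Saver's Credit: income exceeds $34,700 by $80,350, which is 54 full-or-partial $1,500 increments; reduction = 54 × $25 = $1,350, leaving $250.
Total: $511 + $330 + $250 = $1,091.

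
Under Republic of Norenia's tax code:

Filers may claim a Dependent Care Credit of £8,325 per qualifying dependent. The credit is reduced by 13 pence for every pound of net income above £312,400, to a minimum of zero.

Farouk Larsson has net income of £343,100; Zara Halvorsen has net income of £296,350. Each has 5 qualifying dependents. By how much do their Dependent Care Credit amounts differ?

£3,991

Farouk (£343,100): Dependent Care Credit: base = 5 × £8,325 = £41,625. 13% of the £30,700 excess over £312,400 is £3,991; credit = £41,625 − £3,991 = £37,634.
Zara (£296,350): Dependent Care Credit: base = 5 × £8,325 = £41,625. £296,350 is at or below the £312,400 threshold, so the full £41,625 applies.
Difference: |£37,634 − £41,625| = £3,991.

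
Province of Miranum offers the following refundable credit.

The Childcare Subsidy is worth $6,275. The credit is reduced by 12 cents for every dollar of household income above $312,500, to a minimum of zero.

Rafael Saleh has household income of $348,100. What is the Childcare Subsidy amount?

$2,003

Childcare Subsidy: 12% of the $35,600 excess over $312,500 is $4,272; credit = $6,275 − $4,272 = $2,003.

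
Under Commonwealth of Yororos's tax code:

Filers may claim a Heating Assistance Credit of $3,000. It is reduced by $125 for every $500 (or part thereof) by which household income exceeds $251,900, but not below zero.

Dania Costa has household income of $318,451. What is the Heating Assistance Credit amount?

$0

Heating Assistance Credit: income exceeds $251,900 by $66,551 → 134 increments × $125 = $16,750 ≥ base, so the credit is $0.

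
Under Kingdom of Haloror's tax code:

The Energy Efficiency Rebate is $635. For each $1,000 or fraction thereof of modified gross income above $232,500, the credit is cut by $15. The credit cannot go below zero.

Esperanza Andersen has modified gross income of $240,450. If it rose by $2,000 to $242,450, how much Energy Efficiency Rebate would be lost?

At $240,450 — income exceeds $232,500 by $7,950, which is 8 full-or-partial $1,000 increments; reduction = 8 × $15 = $120, leaving $515.
At $242,450 — income exceeds $232,500 by $9,950, which is 10 full-or-partial $1,000 increments; reduction = 10 × $15 = $150, leaving $485.
Lost: $515 − $485 = $30.

$30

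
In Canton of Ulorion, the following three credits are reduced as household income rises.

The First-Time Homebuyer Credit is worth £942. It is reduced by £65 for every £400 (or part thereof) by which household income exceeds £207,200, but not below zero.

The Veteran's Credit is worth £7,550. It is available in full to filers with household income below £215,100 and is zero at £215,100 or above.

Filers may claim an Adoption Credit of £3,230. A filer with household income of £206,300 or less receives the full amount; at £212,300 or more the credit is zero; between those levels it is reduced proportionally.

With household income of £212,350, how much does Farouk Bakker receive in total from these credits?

First-Time Homebuyer Credit: income exceeds £207,200 by £5,150, which is 13 full-or-partial £400 increments; reduction = 13 × £65 = £845, leaving £97.
Veteran's Credit: £212,350 is below the £215,100 cutoff, so the full £7,550 applies.
Adoption Credit: £212,350 is at or above £212,300, so the credit is £0.
Total: £97 + £7,550 + £0 = £7,647.

£7,647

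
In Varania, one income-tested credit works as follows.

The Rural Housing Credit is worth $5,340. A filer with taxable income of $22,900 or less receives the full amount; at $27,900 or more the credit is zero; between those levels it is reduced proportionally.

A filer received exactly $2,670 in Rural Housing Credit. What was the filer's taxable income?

$2,670 is 2,670/5,340 of the full $5,340, so 2,670/5,340 of the $5,000 range has been used: income = $22,900 + $5,000 × 2,670/5,340 = $25,400.

$25,400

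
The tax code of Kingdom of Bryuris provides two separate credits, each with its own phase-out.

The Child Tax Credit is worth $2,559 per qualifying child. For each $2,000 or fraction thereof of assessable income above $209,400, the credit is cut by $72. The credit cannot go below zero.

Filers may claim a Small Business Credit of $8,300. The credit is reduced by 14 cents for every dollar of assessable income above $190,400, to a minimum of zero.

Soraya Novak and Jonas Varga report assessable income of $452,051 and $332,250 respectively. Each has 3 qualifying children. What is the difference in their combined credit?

$3,213

Soraya ($452,051): Child Tax Credit: base = 3 × $2,559 = $7,677. income exceeds $209,400 by $242,651 → 122 increments × $72 = $8,784 ≥ base, so the credit is $0. Small Business Credit: 14% of the $261,651 excess over $190,400 is $36,631.14 ≥ base, so the credit is $0. total $0 + $0 = $0
Jonas ($332,250): Child Tax Credit: base = 3 × $2,559 = $7,677. income exceeds $209,400 by $122,850, which is 62 full-or-partial $2,000 increments; reduction = 62 × $72 = $4,464, leaving $3,213. Small Business Credit: 14% of the $141,850 excess over $190,400 is $19,859 ≥ base, so the credit is $0. total $3,213 + $0 = $3,213
Difference: |$0 − $3,213| = $3,213.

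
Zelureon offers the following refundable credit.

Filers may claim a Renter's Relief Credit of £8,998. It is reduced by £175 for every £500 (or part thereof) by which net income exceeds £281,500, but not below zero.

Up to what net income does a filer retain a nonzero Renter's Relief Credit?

£307,000

After 51 increments the reduction is 51 × £175 = £8,925, leaving £73; one more increment wipes it out. Increment 51 ends at excess 51 × £500 = £25,500, so the highest qualifying income is £281,500 + £25,500 = £307,000.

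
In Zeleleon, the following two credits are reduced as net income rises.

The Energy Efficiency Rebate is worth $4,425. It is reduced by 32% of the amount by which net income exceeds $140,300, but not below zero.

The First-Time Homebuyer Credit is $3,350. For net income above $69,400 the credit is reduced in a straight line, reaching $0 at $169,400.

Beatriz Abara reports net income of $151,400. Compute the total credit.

Energy Efficiency Rebate: 32% of the $11,100 excess over $140,300 is $3,552; credit = $4,425 − $3,552 = $873.
First-Time Homebuyer Credit: $151,400 is $82,000 into a $100,000 phase-out range, leaving 18,000/100,000 of the credit: $3,350 × 18,000/100,000 = $603.
Total: $873 + $603 = $1,476.

$1,476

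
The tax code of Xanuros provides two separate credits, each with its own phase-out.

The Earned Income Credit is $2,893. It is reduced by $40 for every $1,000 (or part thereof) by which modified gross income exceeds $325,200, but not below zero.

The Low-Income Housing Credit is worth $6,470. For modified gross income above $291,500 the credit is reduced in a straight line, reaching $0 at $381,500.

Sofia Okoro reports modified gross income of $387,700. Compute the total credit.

Earned Income Credit: income exceeds $325,200 by $62,500, which is 63 full-or-partial $1,000 increments; reduction = 63 × $40 = $2,520, leaving $373.
Low-Income Housing Credit: $387,700 is at or above $381,500, so the credit is $0.
Total: $373 + $0 = $373.

$373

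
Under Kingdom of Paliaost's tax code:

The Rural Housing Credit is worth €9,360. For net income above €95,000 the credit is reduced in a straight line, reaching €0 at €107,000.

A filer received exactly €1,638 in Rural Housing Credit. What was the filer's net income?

€104,900

€1,638 is 1,638/9,360 of the full €9,360, so 7,722/9,360 of the €12,000 range has been used: income = €95,000 + €12,000 × 7,722/9,360 = €104,900.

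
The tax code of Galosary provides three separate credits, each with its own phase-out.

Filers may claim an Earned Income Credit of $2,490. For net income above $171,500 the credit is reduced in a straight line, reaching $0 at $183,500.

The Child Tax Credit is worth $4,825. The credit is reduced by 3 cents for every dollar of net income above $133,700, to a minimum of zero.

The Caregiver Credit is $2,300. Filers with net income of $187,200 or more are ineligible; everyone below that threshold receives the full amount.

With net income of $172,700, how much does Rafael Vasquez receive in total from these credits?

Earned Income Credit: $172,700 is $1,200 into a $12,000 phase-out range, leaving 10,800/12,000 of the credit: $2,490 × 10,800/12,000 = $2,241.
Child Tax Credit: 3% of the $39,000 excess over $133,700 is $1,170; credit = $4,825 − $1,170 = $3,655.
Caregiver Credit: $172,700 is below the $187,200 cutoff, so the full $2,300 applies.
Total: $2,241 + $3,655 + $2,300 = $8,196.

$8,196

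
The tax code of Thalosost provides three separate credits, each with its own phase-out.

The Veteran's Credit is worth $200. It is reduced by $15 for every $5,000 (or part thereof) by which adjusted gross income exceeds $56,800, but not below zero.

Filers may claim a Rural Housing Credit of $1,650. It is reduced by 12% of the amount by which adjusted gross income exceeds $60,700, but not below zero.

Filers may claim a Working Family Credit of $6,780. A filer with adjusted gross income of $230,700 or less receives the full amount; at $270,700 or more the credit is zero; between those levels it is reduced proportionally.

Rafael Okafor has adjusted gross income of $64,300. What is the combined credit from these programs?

Veteran's Credit: income exceeds $56,800 by $7,500, which is 2 full-or-partial $5,000 increments; reduction = 2 × $15 = $30, leaving $170.
Rural Housing Credit: 12% of the $3,600 excess over $60,700 is $432; credit = $1,650 − $432 = $1,218.
Working Family Credit: $64,300 is at or below the $230,700 threshold, so the full $6,780 applies.
Total: $170 + $1,218 + $6,780 = $8,168.

$8,168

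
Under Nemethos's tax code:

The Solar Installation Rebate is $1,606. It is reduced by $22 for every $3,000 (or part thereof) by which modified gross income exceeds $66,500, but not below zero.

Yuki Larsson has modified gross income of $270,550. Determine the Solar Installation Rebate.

$88

Solar Installation Rebate: income exceeds $66,500 by $204,050, which is 69 full-or-partial $3,000 increments; reduction = 69 × $22 = $1,518, leaving $88.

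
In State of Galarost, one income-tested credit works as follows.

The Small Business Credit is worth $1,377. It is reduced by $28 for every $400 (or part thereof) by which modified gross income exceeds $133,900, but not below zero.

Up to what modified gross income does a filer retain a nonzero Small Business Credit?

$153,500

After 49 increments the reduction is 49 × $28 = $1,372, leaving $5; one more increment wipes it out. Increment 49 ends at excess 49 × $400 = $19,600, so the highest qualifying income is $133,900 + $19,600 = $153,500.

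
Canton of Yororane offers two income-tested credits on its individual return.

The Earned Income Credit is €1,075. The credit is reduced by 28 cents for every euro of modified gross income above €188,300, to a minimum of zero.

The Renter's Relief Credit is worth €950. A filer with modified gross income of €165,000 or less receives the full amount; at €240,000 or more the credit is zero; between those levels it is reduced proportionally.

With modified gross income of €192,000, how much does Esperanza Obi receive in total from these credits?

Earned Income Credit: 28% of the €3,700 excess over €188,300 is €1,036; credit = €1,075 − €1,036 = €39.
Renter's Relief Credit: €192,000 is €27,000 into a €75,000 phase-out range, leaving 48,000/75,000 of the credit: €950 × 48,000/75,000 = €608.
Total: €39 + €608 = €647.

€647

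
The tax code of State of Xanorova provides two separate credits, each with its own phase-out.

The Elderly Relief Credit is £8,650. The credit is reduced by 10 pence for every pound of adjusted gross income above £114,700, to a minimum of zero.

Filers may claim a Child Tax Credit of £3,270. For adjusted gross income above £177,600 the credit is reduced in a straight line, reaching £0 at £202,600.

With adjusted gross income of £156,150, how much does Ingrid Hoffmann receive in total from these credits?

£7,775

Elderly Relief Credit: 10% of the £41,450 excess over £114,700 is £4,145; credit = £8,650 − £4,145 = £4,505.
Child Tax Credit: £156,150 is at or below the £177,600 threshold, so the full £3,270 applies.
Total: £4,505 + £3,270 = £7,775.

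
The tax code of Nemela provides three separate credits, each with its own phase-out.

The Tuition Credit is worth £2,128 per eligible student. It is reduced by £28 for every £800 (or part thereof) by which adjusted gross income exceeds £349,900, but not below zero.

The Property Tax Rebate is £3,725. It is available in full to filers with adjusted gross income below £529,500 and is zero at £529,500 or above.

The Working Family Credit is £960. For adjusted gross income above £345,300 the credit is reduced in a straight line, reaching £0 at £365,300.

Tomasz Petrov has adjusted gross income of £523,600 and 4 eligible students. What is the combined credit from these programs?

£6,133

Tuition Credit: base = 4 × £2,128 = £8,512. income exceeds £349,900 by £173,700, which is 218 full-or-partial £800 increments; reduction = 218 × £28 = £6,104, leaving £2,408.
Property Tax Rebate: £523,600 is below the £529,500 cutoff, so the full £3,725 applies.
Working Family Credit: £523,600 is at or above £365,300, so the credit is £0.
Total: £2,408 + £3,725 + £0 = £6,133.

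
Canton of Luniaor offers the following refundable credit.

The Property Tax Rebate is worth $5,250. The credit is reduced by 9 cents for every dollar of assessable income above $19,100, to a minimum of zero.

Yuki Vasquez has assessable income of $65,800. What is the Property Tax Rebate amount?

$1,047

Property Tax Rebate: 9% of the $46,700 excess over $19,100 is $4,203; credit = $5,250 − $4,203 = $1,047.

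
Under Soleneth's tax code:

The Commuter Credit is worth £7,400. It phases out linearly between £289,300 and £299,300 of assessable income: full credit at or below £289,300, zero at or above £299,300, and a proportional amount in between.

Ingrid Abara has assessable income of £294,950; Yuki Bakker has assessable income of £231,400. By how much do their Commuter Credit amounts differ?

Ingrid (£294,950): Commuter Credit: £294,950 is £5,650 into a £10,000 phase-out range, leaving 4,350/10,000 of the credit: £7,400 × 4,350/10,000 = £3,219.
Yuki (£231,400): Commuter Credit: £231,400 is at or below the £289,300 threshold, so the full £7,400 applies.
Difference: |£3,219 − £7,400| = £4,181.

£4,181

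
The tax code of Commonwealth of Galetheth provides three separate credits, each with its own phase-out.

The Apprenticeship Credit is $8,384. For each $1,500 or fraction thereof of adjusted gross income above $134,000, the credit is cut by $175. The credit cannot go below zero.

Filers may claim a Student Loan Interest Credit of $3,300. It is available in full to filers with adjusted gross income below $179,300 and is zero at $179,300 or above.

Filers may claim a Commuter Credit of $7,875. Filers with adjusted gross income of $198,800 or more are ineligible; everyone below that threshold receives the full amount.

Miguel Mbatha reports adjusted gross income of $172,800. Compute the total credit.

Apprenticeship Credit: income exceeds $134,000 by $38,800, which is 26 full-or-partial $1,500 increments; reduction = 26 × $175 = $4,550, leaving $3,834.
Student Loan Interest Credit: $172,800 is below the $179,300 cutoff, so the full $3,300 applies.
Commuter Credit: $172,800 is below the $198,800 cutoff, so the full $7,875 applies.
Total: $3,834 + $3,300 + $7,875 = $15,009.

$15,009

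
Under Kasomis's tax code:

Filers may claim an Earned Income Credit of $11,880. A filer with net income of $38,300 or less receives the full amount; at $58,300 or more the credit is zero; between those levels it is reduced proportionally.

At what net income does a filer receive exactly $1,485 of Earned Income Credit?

$1,485 is 1,485/11,880 of the full $11,880, so 10,395/11,880 of the $20,000 range has been used: income = $38,300 + $20,000 × 10,395/11,880 = $55,800.

$55,800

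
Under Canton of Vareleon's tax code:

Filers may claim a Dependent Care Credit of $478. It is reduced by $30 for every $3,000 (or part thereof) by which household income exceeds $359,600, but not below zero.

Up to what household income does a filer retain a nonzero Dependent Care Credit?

$404,600

After 15 increments the reduction is 15 × $30 = $450, leaving $28; one more increment wipes it out. Increment 15 ends at excess 15 × $3,000 = $45,000, so the highest qualifying income is $359,600 + $45,000 = $404,600.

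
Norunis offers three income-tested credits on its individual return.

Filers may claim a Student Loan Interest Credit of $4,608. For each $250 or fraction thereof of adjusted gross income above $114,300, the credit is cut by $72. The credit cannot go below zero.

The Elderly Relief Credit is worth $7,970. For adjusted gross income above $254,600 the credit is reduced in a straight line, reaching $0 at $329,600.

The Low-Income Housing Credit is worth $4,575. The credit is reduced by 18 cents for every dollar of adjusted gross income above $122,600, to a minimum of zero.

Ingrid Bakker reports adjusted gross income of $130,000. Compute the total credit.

$11,285

Student Loan Interest Credit: income exceeds $114,300 by $15,700, which is 63 full-or-partial $250 increments; reduction = 63 × $72 = $4,536, leaving $72.
Elderly Relief Credit: $130,000 is at or below the $254,600 threshold, so the full $7,970 applies.
Low-Income Housing Credit: 18% of the $7,400 excess over $122,600 is $1,332; credit = $4,575 − $1,332 = $3,243.
Total: $72 + $7,970 + $3,243 = $11,285.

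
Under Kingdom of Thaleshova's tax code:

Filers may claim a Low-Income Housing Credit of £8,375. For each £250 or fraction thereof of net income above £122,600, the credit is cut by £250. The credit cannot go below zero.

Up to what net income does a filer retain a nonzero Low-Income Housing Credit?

£130,850

After 33 increments the reduction is 33 × £250 = £8,250, leaving £125; one more increment wipes it out. Increment 33 ends at excess 33 × £250 = £8,250, so the highest qualifying income is £122,600 + £8,250 = £130,850.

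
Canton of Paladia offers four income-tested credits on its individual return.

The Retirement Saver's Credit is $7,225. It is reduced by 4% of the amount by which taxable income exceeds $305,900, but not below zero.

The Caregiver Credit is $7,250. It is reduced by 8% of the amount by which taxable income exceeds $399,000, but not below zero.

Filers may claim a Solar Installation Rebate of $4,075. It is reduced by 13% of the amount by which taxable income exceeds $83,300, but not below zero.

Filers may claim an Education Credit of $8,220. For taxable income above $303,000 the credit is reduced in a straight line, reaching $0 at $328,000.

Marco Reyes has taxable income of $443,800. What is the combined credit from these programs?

$5,375

Retirement Saver's Credit: 4% of the $137,900 excess over $305,900 is $5,516; credit = $7,225 − $5,516 = $1,709.
Caregiver Credit: 8% of the $44,800 excess over $399,000 is $3,584; credit = $7,250 − $3,584 = $3,666.
Solar Installation Rebate: 13% of the $360,500 excess over $83,300 is $46,865 ≥ base, so the credit is $0.
Education Credit: $443,800 is at or above $328,000, so the credit is $0.
Total: $1,709 + $3,666 + $0 + $0 = $5,375.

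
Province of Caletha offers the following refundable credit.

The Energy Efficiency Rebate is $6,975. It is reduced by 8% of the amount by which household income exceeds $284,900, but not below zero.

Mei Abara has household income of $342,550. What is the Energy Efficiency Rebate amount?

$2,363

Energy Efficiency Rebate: 8% of the $57,650 excess over $284,900 is $4,612; credit = $6,975 − $4,612 = $2,363.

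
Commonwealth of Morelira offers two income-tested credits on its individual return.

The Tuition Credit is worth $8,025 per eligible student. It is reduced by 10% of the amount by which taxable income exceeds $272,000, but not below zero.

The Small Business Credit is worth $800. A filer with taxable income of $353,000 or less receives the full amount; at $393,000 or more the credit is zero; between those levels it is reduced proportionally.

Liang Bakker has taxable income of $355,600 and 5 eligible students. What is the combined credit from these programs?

$32,513

Tuition Credit: base = 5 × $8,025 = $40,125. 10% of the $83,600 excess over $272,000 is $8,360; credit = $40,125 − $8,360 = $31,765.
Small Business Credit: $355,600 is $2,600 into a $40,000 phase-out range, leaving 37,400/40,000 of the credit: $800 × 37,400/40,000 = $748.
Total: $31,765 + $748 = $32,513.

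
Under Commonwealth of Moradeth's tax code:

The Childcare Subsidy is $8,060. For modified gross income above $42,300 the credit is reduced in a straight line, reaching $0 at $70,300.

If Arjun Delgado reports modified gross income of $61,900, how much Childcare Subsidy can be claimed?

Childcare Subsidy: $61,900 is $19,600 into a $28,000 phase-out range, leaving 8,400/28,000 of the credit: $8,060 × 8,400/28,000 = $2,418.

$2,418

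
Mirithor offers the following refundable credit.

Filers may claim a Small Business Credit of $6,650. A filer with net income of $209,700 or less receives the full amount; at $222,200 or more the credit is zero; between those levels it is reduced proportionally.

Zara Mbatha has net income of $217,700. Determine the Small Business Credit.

$2,394

Small Business Credit: $217,700 is $8,000 into a $12,500 phase-out range, leaving 4,500/12,500 of the credit: $6,650 × 4,500/12,500 = $2,394.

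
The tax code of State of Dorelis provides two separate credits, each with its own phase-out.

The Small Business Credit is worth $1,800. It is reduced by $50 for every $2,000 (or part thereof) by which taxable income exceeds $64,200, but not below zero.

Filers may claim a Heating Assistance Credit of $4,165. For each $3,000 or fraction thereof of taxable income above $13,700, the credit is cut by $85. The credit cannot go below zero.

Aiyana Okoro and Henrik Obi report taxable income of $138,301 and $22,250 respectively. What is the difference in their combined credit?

Aiyana ($138,301): Small Business Credit: income exceeds $64,200 by $74,101 → 38 increments × $50 = $1,900 ≥ base, so the credit is $0. Heating Assistance Credit: income exceeds $13,700 by $124,601, which is 42 full-or-partial $3,000 increments; reduction = 42 × $85 = $3,570, leaving $595. total $0 + $595 = $595
Henrik ($22,250): Small Business Credit: $22,250 is at or below the $64,200 threshold, so the full $1,800 applies. Heating Assistance Credit: income exceeds $13,700 by $8,550, which is 3 full-or-partial $3,000 increments; reduction = 3 × $85 = $255, leaving $3,910. total $1,800 + $3,910 = $5,710
Difference: |$595 − $5,710| = $5,115.

$5,115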